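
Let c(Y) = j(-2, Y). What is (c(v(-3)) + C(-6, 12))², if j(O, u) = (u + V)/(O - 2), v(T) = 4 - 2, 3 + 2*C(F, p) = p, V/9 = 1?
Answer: 49/16 ≈ 3.0625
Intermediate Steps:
V = 9 (V = 9*1 = 9)
C(F, p) = -3/2 + p/2
v(T) = 2
j(O, u) = (9 + u)/(-2 + O) (j(O, u) = (u + 9)/(O - 2) = (9 + u)/(-2 + O))
c(Y) = -9/4 - Y/4 (c(Y) = (9 + Y)/(-2 - 2) = (9 + Y)/(-4) = -(9 + Y)/4 = -9/4 - Y/4)
(c(v(-3)) + C(-6, 12))² = ((-9/4 - ¼*2) + (-3/2 + (½)*12))² = ((-9/4 - ½) + (-3/2 + 6))² = (-11/4 + 9/2)² = (7/4)² = 49/16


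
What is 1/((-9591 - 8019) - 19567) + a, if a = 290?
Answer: 10781329/37177 ≈ 290.00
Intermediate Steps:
1/((-9591 - 8019) - 19567) + a = 1/((-9591 - 8019) - 19567) + 290 = 1/(-17610 - 19567) + 290 = 1/(-37177) + 290 = -1/37177 + 290 = 10781329/37177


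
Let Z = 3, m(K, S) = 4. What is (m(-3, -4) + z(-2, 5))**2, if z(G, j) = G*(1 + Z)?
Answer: 16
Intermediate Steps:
z(G, j) = 4*G (z(G, j) = G*(1 + 3) = G*4 = 4*G)
(m(-3, -4) + z(-2, 5))**2 = (4 + 4*(-2))**2 = (4 - 8)**2 = (-4)**2 = 16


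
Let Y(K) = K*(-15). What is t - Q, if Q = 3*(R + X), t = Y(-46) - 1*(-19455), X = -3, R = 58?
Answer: 19980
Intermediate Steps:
Y(K) = -15*K
t = 20145 (t = -15*(-46) - 1*(-19455) = 690 + 19455 = 20145)
Q = 165 (Q = 3*(58 - 3) = 3*55 = 165)
t - Q = 20145 - 1*165 = 20145 - 165 = 19980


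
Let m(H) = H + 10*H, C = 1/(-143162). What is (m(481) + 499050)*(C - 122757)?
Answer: -8863358148973535/143162 ≈ -6.1911e+10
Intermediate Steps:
C = -1/143162 ≈ -6.9851e-6
m(H) = 11*H
(m(481) + 499050)*(C - 122757) = (11*481 + 499050)*(-1/143162 - 122757) = (5291 + 499050)*(-17574137635/143162) = 504341*(-17574137635/143162) = -8863358148973535/143162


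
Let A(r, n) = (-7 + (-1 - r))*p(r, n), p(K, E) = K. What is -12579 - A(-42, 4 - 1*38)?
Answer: -11151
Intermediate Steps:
A(r, n) = r*(-8 - r) (A(r, n) = (-7 + (-1 - r))*r = (-8 - r)*r = r*(-8 - r))
-12579 - A(-42, 4 - 1*38) = -12579 - (-1)*(-42)*(8 - 42) = -12579 - (-1)*(-42)*(-34) = -12579 - 1*(-1428) = -12579 + 1428 = -11151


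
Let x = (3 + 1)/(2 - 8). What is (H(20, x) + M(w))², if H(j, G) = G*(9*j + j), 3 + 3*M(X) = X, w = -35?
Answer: 21316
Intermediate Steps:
M(X) = -1 + X/3
x = -⅔ (x = 4/(-6) = 4*(-⅙) = -⅔ ≈ -0.66667)
H(j, G) = 10*G*j (H(j, G) = G*(10*j) = 10*G*j)
(H(20, x) + M(w))² = (10*(-⅔)*20 + (-1 + (⅓)*(-35)))² = (-400/3 + (-1 - 35/3))² = (-400/3 - 38/3)² = (-146)² = 21316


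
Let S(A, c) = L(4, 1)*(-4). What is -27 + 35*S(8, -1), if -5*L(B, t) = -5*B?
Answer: -587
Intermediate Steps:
L(B, t) = B (L(B, t) = -(-1)*B = B)
S(A, c) = -16 (S(A, c) = 4*(-4) = -16)
-27 + 35*S(8, -1) = -27 + 35*(-16) = -27 - 560 = -587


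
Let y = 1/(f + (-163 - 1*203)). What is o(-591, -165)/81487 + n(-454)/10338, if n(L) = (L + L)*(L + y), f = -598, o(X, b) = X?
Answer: 8094109351015/203021438046 ≈ 39.868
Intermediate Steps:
y = -1/964 (y = 1/(-598 + (-163 - 1*203)) = 1/(-598 + (-163 - 203)) = 1/(-598 - 366) = 1/(-964) = -1/964 ≈ -0.0010373)
n(L) = 2*L*(-1/964 + L) (n(L) = (L + L)*(L - 1/964) = (2*L)*(-1/964 + L) = 2*L*(-1/964 + L))
o(-591, -165)/81487 + n(-454)/10338 = -591/81487 + ((1/482)*(-454)*(-1 + 964*(-454)))/10338 = -591*1/81487 + ((1/482)*(-454)*(-1 - 437656))*(1/10338) = -591/81487 + ((1/482)*(-454)*(-437657))*(1/10338) = -591/81487 + (99348139/241)*(1/10338) = -591/81487 + 99348139/2491458 = 8094109351015/203021438046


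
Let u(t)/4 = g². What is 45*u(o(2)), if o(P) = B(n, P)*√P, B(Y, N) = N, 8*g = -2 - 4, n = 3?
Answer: 405/4 ≈ 101.25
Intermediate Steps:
g = -¾ (g = (-2 - 4)/8 = (⅛)*(-6) = -¾ ≈ -0.75000)
o(P) = P^(3/2) (o(P) = P*√P = P^(3/2))
u(t) = 9/4 (u(t) = 4*(-¾)² = 4*(9/16) = 9/4)
45*u(o(2)) = 45*(9/4) = 405/4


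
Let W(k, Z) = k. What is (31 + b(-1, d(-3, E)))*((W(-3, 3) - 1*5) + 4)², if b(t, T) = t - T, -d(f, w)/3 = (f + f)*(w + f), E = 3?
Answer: 480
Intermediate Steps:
d(f, w) = -6*f*(f + w) (d(f, w) = -3*(f + f)*(w + f) = -3*2*f*(f + w) = -6*f*(f + w))
(31 + b(-1, d(-3, E)))*((W(-3, 3) - 1*5) + 4)² = (31 + (-1 - (-6)*(-3)*(-3 + 3)))*((-3 - 1*5) + 4)² = (31 + (-1 - (-6)*(-3)*0))*((-3 - 5) + 4)² = (31 + (-1 - 1*0))*(-8 + 4)² = (31 + (-1 + 0))*(-4)² = (31 - 1)*16 = 30*16 = 480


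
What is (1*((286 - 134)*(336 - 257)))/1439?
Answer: 12008/1439 ≈ 8.3447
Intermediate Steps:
(1*((286 - 134)*(336 - 257)))/1439 = (1*(152*79))*(1/1439) = (1*12008)*(1/1439) = 12008*(1/1439) = 12008/1439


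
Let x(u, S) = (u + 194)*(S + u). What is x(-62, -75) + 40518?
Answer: 22434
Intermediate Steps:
x(u, S) = (194 + u)*(S + u)
x(-62, -75) + 40518 = ((-62)² + 194*(-75) + 194*(-62) - 75*(-62)) + 40518 = (3844 - 14550 - 12028 + 4650) + 40518 = -18084 + 40518 = 22434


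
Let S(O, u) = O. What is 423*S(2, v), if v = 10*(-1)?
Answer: 846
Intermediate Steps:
v = -10
423*S(2, v) = 423*2 = 846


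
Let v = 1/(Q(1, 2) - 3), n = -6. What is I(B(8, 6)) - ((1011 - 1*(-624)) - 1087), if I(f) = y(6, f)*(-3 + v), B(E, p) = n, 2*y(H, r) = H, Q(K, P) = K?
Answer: -1117/2 ≈ -558.50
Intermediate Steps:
y(H, r) = H/2
v = -½ (v = 1/(1 - 3) = 1/(-2) = -½ ≈ -0.50000)
B(E, p) = -6
I(f) = -21/2 (I(f) = ((½)*6)*(-3 - ½) = 3*(-7/2) = -21/2)
I(B(8, 6)) - ((1011 - 1*(-624)) - 1087) = -21/2 - ((1011 - 1*(-624)) - 1087) = -21/2 - ((1011 + 624) - 1087) = -21/2 - (1635 - 1087) = -21/2 - 1*548 = -21/2 - 548 = -1117/2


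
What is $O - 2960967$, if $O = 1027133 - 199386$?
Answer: $-2133220$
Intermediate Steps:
$O = 827747$ ($O = 1027133 - 199386 = 827747$)
$O - 2960967 = 827747 - 2960967 = -2133220$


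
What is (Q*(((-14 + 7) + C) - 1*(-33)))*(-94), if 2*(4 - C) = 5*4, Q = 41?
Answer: -77080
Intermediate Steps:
C = -6 (C = 4 - 5*4/2 = 4 - ½*20 = 4 - 10 = -6)
(Q*(((-14 + 7) + C) - 1*(-33)))*(-94) = (41*(((-14 + 7) - 6) - 1*(-33)))*(-94) = (41*((-7 - 6) + 33))*(-94) = (41*(-13 + 33))*(-94) = (41*20)*(-94) = 820*(-94) = -77080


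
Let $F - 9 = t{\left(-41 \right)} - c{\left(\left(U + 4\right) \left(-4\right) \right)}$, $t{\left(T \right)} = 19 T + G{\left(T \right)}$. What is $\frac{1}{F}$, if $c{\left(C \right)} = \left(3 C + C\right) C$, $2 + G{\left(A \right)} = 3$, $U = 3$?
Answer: $- \frac{1}{3905} \approx -0.00025608$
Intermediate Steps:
$G{\left(A \right)} = 1$ ($G{\left(A \right)} = -2 + 3 = 1$)
$t{\left(T \right)} = 1 + 19 T$ ($t{\left(T \right)} = 19 T + 1 = 1 + 19 T$)
$c{\left(C \right)} = 4 C^{2}$ ($c{\left(C \right)} = 4 C C = 4 C^{2}$)
$F = -3905$ ($F = 9 + \left(\left(1 + 19 \left(-41\right)\right) - 4 \left(\left(3 + 4\right) \left(-4\right)\right)^{2}\right) = 9 + \left(\left(1 - 779\right) - 4 \left(7 \left(-4\right)\right)^{2}\right) = 9 - \left(778 + 4 \left(-28\right)^{2}\right) = 9 - \left(778 + 4 \cdot 784\right) = 9 - 3914 = -3905$)
$\frac{1}{F} = \frac{1}{-3905} = - \frac{1}{3905}$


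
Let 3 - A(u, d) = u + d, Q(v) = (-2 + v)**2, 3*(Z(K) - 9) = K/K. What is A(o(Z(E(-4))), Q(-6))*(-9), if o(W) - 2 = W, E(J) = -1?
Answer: 651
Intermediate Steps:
Z(K) = 28/3 (Z(K) = 9 + (K/K)/3 = 9 + (1/3)*1 = 9 + 1/3 = 28/3)
o(W) = 2 + W
A(u, d) = 3 - d - u (A(u, d) = 3 - (u + d) = 3 - (d + u) = 3 + (-d - u) = 3 - d - u)
A(o(Z(E(-4))), Q(-6))*(-9) = (3 - (-2 - 6)**2 - (2 + 28/3))*(-9) = (3 - 1*(-8)**2 - 1*34/3)*(-9) = (3 - 1*64 - 34/3)*(-9) = (3 - 64 - 34/3)*(-9) = -217/3*(-9) = 651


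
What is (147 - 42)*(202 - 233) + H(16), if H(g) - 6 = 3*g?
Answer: -3201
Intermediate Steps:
H(g) = 6 + 3*g
(147 - 42)*(202 - 233) + H(16) = (147 - 42)*(202 - 233) + (6 + 3*16) = 105*(-31) + (6 + 48) = -3255 + 54 = -3201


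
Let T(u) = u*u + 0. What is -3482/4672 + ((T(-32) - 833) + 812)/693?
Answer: 1136495/1618848 ≈ 0.70204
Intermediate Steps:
T(u) = u² (T(u) = u² + 0 = u²)
-3482/4672 + ((T(-32) - 833) + 812)/693 = -3482/4672 + (((-32)² - 833) + 812)/693 = -3482*1/4672 + ((1024 - 833) + 812)*(1/693) = -1741/2336 + (191 + 812)*(1/693) = -1741/2336 + 1003*(1/693) = -1741/2336 + 1003/693 = 1136495/1618848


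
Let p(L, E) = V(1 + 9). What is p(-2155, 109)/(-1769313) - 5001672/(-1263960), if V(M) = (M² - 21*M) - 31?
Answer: 122912520968/31060289715 ≈ 3.9572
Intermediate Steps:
V(M) = -31 + M² - 21*M
p(L, E) = -141 (p(L, E) = -31 + (1 + 9)² - 21*(1 + 9) = -31 + 10² - 21*10 = -31 + 100 - 210 = -141)
p(-2155, 109)/(-1769313) - 5001672/(-1263960) = -141/(-1769313) - 5001672/(-1263960) = -141*(-1/1769313) - 5001672*(-1/1263960) = 47/589771 + 208403/52665 = 122912520968/31060289715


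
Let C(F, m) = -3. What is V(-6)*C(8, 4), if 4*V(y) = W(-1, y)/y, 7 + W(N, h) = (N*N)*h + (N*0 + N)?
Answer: -7/4 ≈ -1.7500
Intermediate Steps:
W(N, h) = -7 + N + h*N**2 (W(N, h) = -7 + ((N*N)*h + (N*0 + N)) = -7 + (N**2*h + (0 + N)) = -7 + (h*N**2 + N) = -7 + (N + h*N**2) = -7 + N + h*N**2)
V(y) = (-8 + y)/(4*y) (V(y) = ((-7 - 1 + y*(-1)**2)/y)/4 = ((-7 - 1 + y*1)/y)/4 = ((-7 - 1 + y)/y)/4 = ((-8 + y)/y)/4 = (-8 + y)/(4*y))
V(-6)*C(8, 4) = ((1/4)*(-8 - 6)/(-6))*(-3) = ((1/4)*(-1/6)*(-14))*(-3) = (7/12)*(-3) = -7/4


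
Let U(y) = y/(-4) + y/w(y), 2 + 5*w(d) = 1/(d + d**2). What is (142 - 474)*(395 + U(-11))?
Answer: -30928207/219 ≈ -1.4122e+5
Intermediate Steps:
w(d) = -2/5 + 1/(5*(d + d**2))
U(y) = -y/4 + 5*y**2*(1 + y)/(1 - 2*y - 2*y**2) (U(y) = y/(-4) + y/(((1 - 2*y - 2*y**2)/(5*y*(1 + y)))) = y*(-1/4) + y*(5*y*(1 + y)/(1 - 2*y - 2*y**2)) = -y/4 + 5*y**2*(1 + y)/(1 - 2*y - 2*y**2))
(142 - 474)*(395 + U(-11)) = (142 - 474)*(395 + (1/4)*(-11)*(1 - 22*(-11) - 22*(-11)**2)/(-1 + 2*(-11) + 2*(-11)**2)) = -332*(395 + (1/4)*(-11)*(1 + 242 - 22*121)/(-1 - 22 + 2*121)) = -332*(395 + (1/4)*(-11)*(1 + 242 - 2662)/(-1 - 22 + 242)) = -332*(395 + (1/4)*(-11)*(-2419)/219) = -332*(395 + (1/4)*(-11)*(1/219)*(-2419)) = -332*(395 + 26609/876) = -332*372629/876 = -30928207/219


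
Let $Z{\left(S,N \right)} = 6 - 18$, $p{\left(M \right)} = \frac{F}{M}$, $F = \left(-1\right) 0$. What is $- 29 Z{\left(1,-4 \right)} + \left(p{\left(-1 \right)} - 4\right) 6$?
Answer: $324$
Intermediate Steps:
$F = 0$
$p{\left(M \right)} = 0$ ($p{\left(M \right)} = \frac{0}{M} = 0$)
$Z{\left(S,N \right)} = -12$ ($Z{\left(S,N \right)} = 6 - 18 = -12$)
$- 29 Z{\left(1,-4 \right)} + \left(p{\left(-1 \right)} - 4\right) 6 = \left(-29\right) \left(-12\right) + \left(0 - 4\right) 6 = 348 + \left(0 - 4\right) 6 = 348 - 24 = 324$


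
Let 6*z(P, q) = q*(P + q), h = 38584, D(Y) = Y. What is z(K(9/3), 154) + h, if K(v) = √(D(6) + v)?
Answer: 127841/3 ≈ 42614.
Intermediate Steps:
K(v) = √(6 + v)
z(P, q) = q*(P + q)/6 (z(P, q) = (q*(P + q))/6 = q*(P + q)/6)
z(K(9/3), 154) + h = (⅙)*154*(√(6 + 9/3) + 154) + 38584 = (⅙)*154*(√(6 + 9*(⅓)) + 154) + 38584 = (⅙)*154*(√(6 + 3) + 154) + 38584 = (⅙)*154*(√9 + 154) + 38584 = (⅙)*154*(3 + 154) + 38584 = (⅙)*154*157 + 38584 = 12089/3 + 38584 = 127841/3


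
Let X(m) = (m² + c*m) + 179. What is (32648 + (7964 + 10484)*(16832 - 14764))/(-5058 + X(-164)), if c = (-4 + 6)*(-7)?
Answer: 38183112/24313 ≈ 1570.5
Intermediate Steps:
c = -14 (c = 2*(-7) = -14)
X(m) = 179 + m² - 14*m (X(m) = (m² - 14*m) + 179 = 179 + m² - 14*m)
(32648 + (7964 + 10484)*(16832 - 14764))/(-5058 + X(-164)) = (32648 + (7964 + 10484)*(16832 - 14764))/(-5058 + (179 + (-164)² - 14*(-164))) = (32648 + 18448*2068)/(-5058 + (179 + 26896 + 2296)) = (32648 + 38150464)/(-5058 + 29371) = 38183112/24313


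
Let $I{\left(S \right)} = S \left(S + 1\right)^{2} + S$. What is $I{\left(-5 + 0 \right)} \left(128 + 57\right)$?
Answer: $-15725$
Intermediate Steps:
$I{\left(S \right)} = S + S \left(1 + S\right)^{2}$ ($I{\left(S \right)} = S \left(1 + S\right)^{2} + S = S + S \left(1 + S\right)^{2}$)
$I{\left(-5 + 0 \right)} \left(128 + 57\right) = \left(-5 + 0\right) \left(1 + \left(1 + \left(-5 + 0\right)\right)^{2}\right) \left(128 + 57\right) = - 5 \left(1 + \left(1 - 5\right)^{2}\right) 185 = - 5 \left(1 + \left(-4\right)^{2}\right) 185 = - 5 \left(1 + 16\right) 185 = \left(-5\right) 17 \cdot 185 = \left(-85\right) 185 = -15725$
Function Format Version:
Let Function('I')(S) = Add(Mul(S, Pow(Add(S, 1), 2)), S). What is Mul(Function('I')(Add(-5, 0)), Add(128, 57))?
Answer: -15725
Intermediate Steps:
Function('I')(S) = Add(S, Mul(S, Pow(Add(1, S), 2))) (Function('I')(S) = Add(Mul(S, Pow(Add(1, S), 2)), S) = Add(S, Mul(S, Pow(Add(1, S), 2))))
Mul(Function('I')(Add(-5, 0)), Add(128, 57)) = Mul(Mul(Add(-5, 0), Add(1, Pow(Add(1, Add(-5, 0)), 2))), Add(128, 57)) = Mul(Mul(-5, Add(1, Pow(Add(1, -5), 2))), 185) = Mul(Mul(-5, Add(1, Pow(-4, 2))), 185) = Mul(Mul(-5, Add(1, 16)), 185) = Mul(Mul(-5, 17), 185) = Mul(-85, 185) = -15725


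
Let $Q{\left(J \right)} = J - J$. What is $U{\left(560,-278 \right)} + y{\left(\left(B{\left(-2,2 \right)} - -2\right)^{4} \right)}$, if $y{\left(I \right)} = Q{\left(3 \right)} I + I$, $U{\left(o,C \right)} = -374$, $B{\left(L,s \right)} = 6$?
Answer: $3722$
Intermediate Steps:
$Q{\left(J \right)} = 0$
$y{\left(I \right)} = I$ ($y{\left(I \right)} = 0 I + I = 0 + I = I$)
$U{\left(560,-278 \right)} + y{\left(\left(B{\left(-2,2 \right)} - -2\right)^{4} \right)} = -374 + \left(6 - -2\right)^{4} = -374 + \left(6 + 2\right)^{4} = -374 + 8^{4} = -374 + 4096 = 3722$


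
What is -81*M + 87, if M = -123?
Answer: 10050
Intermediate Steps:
-81*M + 87 = -81*(-123) + 87 = 9963 + 87 = 10050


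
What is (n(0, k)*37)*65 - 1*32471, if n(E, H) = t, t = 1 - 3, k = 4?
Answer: -37281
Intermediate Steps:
t = -2
n(E, H) = -2
(n(0, k)*37)*65 - 1*32471 = -2*37*65 - 1*32471 = -74*65 - 32471 = -4810 - 32471 = -37281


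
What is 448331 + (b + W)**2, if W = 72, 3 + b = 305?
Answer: 588207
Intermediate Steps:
b = 302 (b = -3 + 305 = 302)
448331 + (b + W)**2 = 448331 + (302 + 72)**2 = 448331 + 374**2 = 448331 + 139876 = 588207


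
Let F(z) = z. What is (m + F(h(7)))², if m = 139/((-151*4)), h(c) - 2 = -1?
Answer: 216225/364816 ≈ 0.59270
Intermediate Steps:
h(c) = 1 (h(c) = 2 - 1 = 1)
m = -139/604 (m = 139/(-604) = 139*(-1/604) = -139/604 ≈ -0.23013)
(m + F(h(7)))² = (-139/604 + 1)² = (465/604)² = 216225/364816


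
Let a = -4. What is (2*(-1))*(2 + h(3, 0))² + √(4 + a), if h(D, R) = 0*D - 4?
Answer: -8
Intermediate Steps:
h(D, R) = -4 (h(D, R) = 0 - 4 = -4)
(2*(-1))*(2 + h(3, 0))² + √(4 + a) = (2*(-1))*(2 - 4)² + √(4 - 4) = -2*(-2)² + √0 = -2*4 + 0 = -8 + 0 = -8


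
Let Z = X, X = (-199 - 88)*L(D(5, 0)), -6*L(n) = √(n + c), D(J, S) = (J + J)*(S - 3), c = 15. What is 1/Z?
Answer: -2*I*√15/1435 ≈ -0.0053979*I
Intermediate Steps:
D(J, S) = 2*J*(-3 + S) (D(J, S) = (2*J)*(-3 + S) = 2*J*(-3 + S))
L(n) = -√(15 + n)/6 (L(n) = -√(n + 15)/6 = -√(15 + n)/6)
X = 287*I*√15/6 (X = (-199 - 88)*(-√(15 + 2*5*(-3 + 0))/6) = -(-287)*√(15 + 2*5*(-3))/6 = -(-287)*√(15 - 30)/6 = -(-287)*√(-15)/6 = -(-287)*I*√15/6 = 287*I*√15/6 ≈ 185.26*I)
Z = 287*I*√15/6 ≈ 185.26*I
1/Z = 1/(287*I*√15/6) = -2*I*√15/1435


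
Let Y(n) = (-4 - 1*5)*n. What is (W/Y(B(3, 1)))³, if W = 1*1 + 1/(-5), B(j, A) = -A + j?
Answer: -8/91125 ≈ -8.7791e-5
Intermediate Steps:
B(j, A) = j - A
W = ⅘ (W = 1 - ⅕ = ⅘ ≈ 0.80000)
Y(n) = -9*n (Y(n) = (-4 - 5)*n = -9*n)
(W/Y(B(3, 1)))³ = (4/(5*((-9*(3 - 1*1)))))³ = (4/(5*((-9*(3 - 1)))))³ = (4/(5*((-9*2))))³ = ((⅘)/(-18))³ = ((⅘)*(-1/18))³ = (-2/45)³ = -8/91125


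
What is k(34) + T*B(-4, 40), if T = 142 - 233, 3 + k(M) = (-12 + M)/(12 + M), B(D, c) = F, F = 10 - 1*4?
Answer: -12616/23 ≈ -548.52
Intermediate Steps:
F = 6 (F = 10 - 4 = 6)
B(D, c) = 6
k(M) = -3 + (-12 + M)/(12 + M)
T = -91
k(34) + T*B(-4, 40) = 2*(-24 - 1*34)/(12 + 34) - 91*6 = 2*(-24 - 34)/46 - 546 = 2*(1/46)*(-58) - 546 = -58/23 - 546 = -12616/23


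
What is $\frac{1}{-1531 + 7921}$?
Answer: $\frac{1}{6390} \approx 0.00015649$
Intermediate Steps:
$\frac{1}{-1531 + 7921} = \frac{1}{6390}$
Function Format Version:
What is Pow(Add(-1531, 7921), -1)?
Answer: Rational(1, 6390) ≈ 0.00015649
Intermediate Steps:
Pow(Add(-1531, 7921), -1) = Pow(6390, -1) = Rational(1, 6390)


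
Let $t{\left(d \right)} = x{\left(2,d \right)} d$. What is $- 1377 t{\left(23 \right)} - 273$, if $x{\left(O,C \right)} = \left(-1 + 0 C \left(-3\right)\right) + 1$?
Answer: $-273$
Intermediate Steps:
$x{\left(O,C \right)} = 0$ ($x{\left(O,C \right)} = \left(-1 + 0 \left(-3\right)\right) + 1 = \left(-1 + 0\right) + 1 = -1 + 1 = 0$)
$t{\left(d \right)} = 0$ ($t{\left(d \right)} = 0 d = 0$)
$- 1377 t{\left(23 \right)} - 273 = \left(-1377\right) 0 - 273 = 0 - 273 = -273$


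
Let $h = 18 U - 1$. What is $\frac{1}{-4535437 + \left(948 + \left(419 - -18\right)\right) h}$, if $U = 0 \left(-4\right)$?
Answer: $- \frac{1}{4536822} \approx -2.2042 \cdot 10^{-7}$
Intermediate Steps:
$U = 0$
$h = -1$ ($h = 18 \cdot 0 - 1 = 0 - 1 = -1$)
$\frac{1}{-4535437 + \left(948 + \left(419 - -18\right)\right) h} = \frac{1}{-4535437 + \left(948 + \left(419 - -18\right)\right) \left(-1\right)} = \frac{1}{-4535437 + \left(948 + \left(419 + 18\right)\right) \left(-1\right)} = \frac{1}{-4535437 + \left(948 + 437\right) \left(-1\right)} = \frac{1}{-4535437 + 1385 \left(-1\right)} = \frac{1}{-4535437 - 1385} = \frac{1}{-4536822} = - \frac{1}{4536822}$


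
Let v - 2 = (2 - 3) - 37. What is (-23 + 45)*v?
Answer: -792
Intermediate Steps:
v = -36 (v = 2 + ((2 - 3) - 37) = 2 + (-1 - 37) = 2 - 38 = -36)
(-23 + 45)*v = (-23 + 45)*(-36) = 22*(-36) = -792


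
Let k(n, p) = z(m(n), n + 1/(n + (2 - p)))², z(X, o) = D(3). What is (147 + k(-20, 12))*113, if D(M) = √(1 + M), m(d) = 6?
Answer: 17063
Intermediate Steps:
z(X, o) = 2 (z(X, o) = √(1 + 3) = √4 = 2)
k(n, p) = 4 (k(n, p) = 2² = 4)
(147 + k(-20, 12))*113 = (147 + 4)*113 = 151*113 = 17063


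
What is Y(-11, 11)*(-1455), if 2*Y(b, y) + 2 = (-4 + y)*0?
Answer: 1455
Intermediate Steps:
Y(b, y) = -1 (Y(b, y) = -1 + ((-4 + y)*0)/2 = -1 + (½)*0 = -1 + 0 = -1)
Y(-11, 11)*(-1455) = -1*(-1455) = 1455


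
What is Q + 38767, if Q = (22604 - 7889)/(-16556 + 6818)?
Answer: 41944259/1082 ≈ 38766.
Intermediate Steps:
Q = -1635/1082 (Q = 14715/(-9738) = 14715*(-1/9738) = -1635/1082 ≈ -1.5111)
Q + 38767 = -1635/1082 + 38767 = 41944259/1082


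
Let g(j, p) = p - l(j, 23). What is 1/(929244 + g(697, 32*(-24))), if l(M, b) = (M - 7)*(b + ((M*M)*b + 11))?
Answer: -1/7708883814 ≈ -1.2972e-10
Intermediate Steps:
l(M, b) = (-7 + M)*(11 + b + b*M**2) (l(M, b) = (-7 + M)*(b + (M**2*b + 11)) = (-7 + M)*(b + (b*M**2 + 11)) = (-7 + M)*(b + (11 + b*M**2)) = (-7 + M)*(11 + b + b*M**2))
g(j, p) = 238 + p - 34*j - 23*j**3 + 161*j**2 (g(j, p) = p - (-77 - 7*23 + 11*j + j*23 + 23*j**3 - 7*23*j**2) = p - (-77 - 161 + 11*j + 23*j + 23*j**3 - 161*j**2) = p - (-238 - 161*j**2 + 23*j**3 + 34*j) = p + (238 - 34*j - 23*j**3 + 161*j**2) = 238 + p - 34*j - 23*j**3 + 161*j**2)
1/(929244 + g(697, 32*(-24))) = 1/(929244 + (238 + 32*(-24) - 34*697 - 23*697**3 + 161*697**2)) = 1/(929244 + (238 - 768 - 23698 - 23*338608873 + 161*485809)) = 1/(929244 + (238 - 768 - 23698 - 7788004079 + 78215249)) = 1/(929244 - 7709813058) = 1/(-7708883814) = -1/7708883814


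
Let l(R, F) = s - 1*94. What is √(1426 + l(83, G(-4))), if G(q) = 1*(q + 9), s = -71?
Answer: √1261 ≈ 35.511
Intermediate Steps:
G(q) = 9 + q (G(q) = 1*(9 + q) = 9 + q)
l(R, F) = -165 (l(R, F) = -71 - 1*94 = -71 - 94 = -165)
√(1426 + l(83, G(-4))) = √(1426 - 165) = √1261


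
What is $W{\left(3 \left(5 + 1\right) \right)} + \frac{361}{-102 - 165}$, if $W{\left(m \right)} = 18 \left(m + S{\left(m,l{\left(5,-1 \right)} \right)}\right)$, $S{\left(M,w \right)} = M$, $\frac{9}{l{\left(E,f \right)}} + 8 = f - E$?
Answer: $\frac{172655}{267} \approx 646.65$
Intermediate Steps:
$l{\left(E,f \right)} = \frac{9}{-8 + f - E}$ ($l{\left(E,f \right)} = \frac{9}{-8 - \left(E - f\right)} = \frac{9}{-8 + f - E}$)
$W{\left(m \right)} = 36 m$ ($W{\left(m \right)} = 18 \left(m + m\right) = 18 \cdot 2 m = 36 m$)
$W{\left(3 \left(5 + 1\right) \right)} + \frac{361}{-102 - 165} = 36 \cdot 3 \left(5 + 1\right) + \frac{361}{-102 - 165} = 36 \cdot 3 \cdot 6 + \frac{361}{-267} = 36 \cdot 18 + 361 \left(- \frac{1}{267}\right) = 648 - \frac{361}{267} = \frac{172655}{267}$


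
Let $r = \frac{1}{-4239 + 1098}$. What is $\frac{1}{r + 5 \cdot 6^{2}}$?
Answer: $\frac{3141}{565379} \approx 0.0055556$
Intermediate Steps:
$r = - \frac{1}{3141}$ ($r = \frac{1}{-3141} = - \frac{1}{3141} \approx -0.00031837$)
$\frac{1}{r + 5 \cdot 6^{2}} = \frac{1}{- \frac{1}{3141} + 5 \cdot 6^{2}} = \frac{1}{- \frac{1}{3141} + 5 \cdot 36} = \frac{1}{- \frac{1}{3141} + 180} = \frac{1}{\frac{565379}{3141}} = \frac{3141}{565379}$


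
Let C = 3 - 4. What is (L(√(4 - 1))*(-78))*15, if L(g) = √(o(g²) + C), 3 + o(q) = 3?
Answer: -1170*I ≈ -1170.0*I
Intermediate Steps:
C = -1
o(q) = 0 (o(q) = -3 + 3 = 0)
L(g) = I (L(g) = √(0 - 1) = √(-1) = I)
(L(√(4 - 1))*(-78))*15 = (I*(-78))*15 = -78*I*15 = -1170*I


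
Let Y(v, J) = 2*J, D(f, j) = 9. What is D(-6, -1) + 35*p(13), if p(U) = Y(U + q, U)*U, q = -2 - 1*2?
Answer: 11839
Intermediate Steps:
q = -4 (q = -2 - 2 = -4)
p(U) = 2*U² (p(U) = (2*U)*U = 2*U²)
D(-6, -1) + 35*p(13) = 9 + 35*(2*13²) = 9 + 35*(2*169) = 9 + 35*338 = 9 + 11830 = 11839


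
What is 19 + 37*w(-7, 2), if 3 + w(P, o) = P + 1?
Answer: -314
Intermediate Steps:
w(P, o) = -2 + P (w(P, o) = -3 + (P + 1) = -3 + (1 + P) = -2 + P)
19 + 37*w(-7, 2) = 19 + 37*(-2 - 7) = 19 + 37*(-9) = 19 - 333 = -314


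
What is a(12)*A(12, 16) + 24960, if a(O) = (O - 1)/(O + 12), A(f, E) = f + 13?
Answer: 599315/24 ≈ 24971.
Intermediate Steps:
A(f, E) = 13 + f
a(O) = (-1 + O)/(12 + O)
a(12)*A(12, 16) + 24960 = ((-1 + 12)/(12 + 12))*(13 + 12) + 24960 = (11/24)*25 + 24960 = 275/24 + 24960 = 599315/24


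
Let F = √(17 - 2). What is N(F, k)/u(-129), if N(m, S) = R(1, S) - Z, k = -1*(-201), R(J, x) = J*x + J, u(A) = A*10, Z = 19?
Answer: -61/430 ≈ -0.14186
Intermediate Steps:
u(A) = 10*A
R(J, x) = J + J*x
F = √15 ≈ 3.8730
k = 201
N(m, S) = -18 + S (N(m, S) = 1*(1 + S) - 1*19 = (1 + S) - 19 = -18 + S)
N(F, k)/u(-129) = (-18 + 201)/((10*(-129))) = 183/(-1290) = 183*(-1/1290) = -61/430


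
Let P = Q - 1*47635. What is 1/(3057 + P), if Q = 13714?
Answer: -1/30864 ≈ -3.2400e-5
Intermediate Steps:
P = -33921 (P = 13714 - 1*47635 = 13714 - 47635 = -33921)
1/(3057 + P) = 1/(3057 - 33921) = 1/(-30864) = -1/30864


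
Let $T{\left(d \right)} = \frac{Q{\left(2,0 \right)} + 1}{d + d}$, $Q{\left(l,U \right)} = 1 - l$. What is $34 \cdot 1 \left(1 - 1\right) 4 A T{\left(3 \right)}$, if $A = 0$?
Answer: $0$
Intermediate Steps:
$T{\left(d \right)} = 0$ ($T{\left(d \right)} = \frac{\left(1 - 2\right) + 1}{d + d} = \frac{\left(1 - 2\right) + 1}{2 d} = \left(-1 + 1\right) \frac{1}{2 d} = 0 \frac{1}{2 d} = 0$)
$34 \cdot 1 \left(1 - 1\right) 4 A T{\left(3 \right)} = 34 \cdot 1 \left(1 - 1\right) 4 \cdot 0 \cdot 0 = 34 \cdot 1 \cdot 0 \cdot 4 \cdot 0 \cdot 0 = 34 \cdot 0 \cdot 4 \cdot 0 \cdot 0 = 34 \cdot 0 \cdot 0 \cdot 0 = 34 \cdot 0 \cdot 0 = 0 \cdot 0 = 0$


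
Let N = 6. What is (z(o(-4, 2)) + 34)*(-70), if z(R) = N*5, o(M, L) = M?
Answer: -4480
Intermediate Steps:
z(R) = 30 (z(R) = 6*5 = 30)
(z(o(-4, 2)) + 34)*(-70) = (30 + 34)*(-70) = 64*(-70) = -4480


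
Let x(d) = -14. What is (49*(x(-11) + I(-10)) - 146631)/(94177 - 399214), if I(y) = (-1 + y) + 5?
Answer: 147611/305037 ≈ 0.48391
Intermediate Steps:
I(y) = 4 + y
(49*(x(-11) + I(-10)) - 146631)/(94177 - 399214) = (49*(-14 + (4 - 10)) - 146631)/(94177 - 399214) = (49*(-14 - 6) - 146631)/(-305037) = (49*(-20) - 146631)*(-1/305037) = (-980 - 146631)*(-1/305037) = -147611*(-1/305037) = 147611/305037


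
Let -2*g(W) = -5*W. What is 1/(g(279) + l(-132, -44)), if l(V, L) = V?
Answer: 2/1131 ≈ 0.0017683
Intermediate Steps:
g(W) = 5*W/2 (g(W) = -(-5)*W/2 = 5*W/2)
1/(g(279) + l(-132, -44)) = 1/((5/2)*279 - 132) = 1/(1395/2 - 132) = 1/(1131/2) = 2/1131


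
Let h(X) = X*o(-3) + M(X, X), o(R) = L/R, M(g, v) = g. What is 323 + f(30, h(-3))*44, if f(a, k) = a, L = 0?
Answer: 1643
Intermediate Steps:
o(R) = 0 (o(R) = 0/R = 0)
h(X) = X (h(X) = X*0 + X = 0 + X = X)
323 + f(30, h(-3))*44 = 323 + 30*44 = 323 + 1320 = 1643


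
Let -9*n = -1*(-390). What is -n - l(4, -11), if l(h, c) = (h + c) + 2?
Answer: 145/3 ≈ 48.333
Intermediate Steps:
n = -130/3 (n = -(-1)*(-390)/9 = -⅑*390 = -130/3 ≈ -43.333)
l(h, c) = 2 + c + h (l(h, c) = (c + h) + 2 = 2 + c + h)
-n - l(4, -11) = -1*(-130/3) - (2 - 11 + 4) = 130/3 - 1*(-5) = 130/3 + 5 = 145/3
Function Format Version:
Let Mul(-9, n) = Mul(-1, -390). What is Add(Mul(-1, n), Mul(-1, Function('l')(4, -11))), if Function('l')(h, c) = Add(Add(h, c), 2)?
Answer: Rational(145, 3) ≈ 48.333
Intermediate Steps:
n = Rational(-130, 3) (n = Mul(Rational(-1, 9), Mul(-1, -390)) = Mul(Rational(-1, 9), 390) = Rational(-130, 3) ≈ -43.333)
Function('l')(h, c) = Add(2, c, h) (Function('l')(h, c) = Add(Add(c, h), 2) = Add(2, c, h))
Add(Mul(-1, n), Mul(-1, Function('l')(4, -11))) = Add(Mul(-1, Rational(-130, 3)), Mul(-1, Add(2, -11, 4))) = Add(Rational(130, 3), Mul(-1, -5)) = Add(Rational(130, 3), 5) = Rational(145, 3)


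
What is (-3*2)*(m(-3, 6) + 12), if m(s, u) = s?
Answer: -54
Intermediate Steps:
(-3*2)*(m(-3, 6) + 12) = (-3*2)*(-3 + 12) = -6*9 = -54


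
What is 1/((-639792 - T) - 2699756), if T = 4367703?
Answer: -1/7707251 ≈ -1.2975e-7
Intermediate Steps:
1/((-639792 - T) - 2699756) = 1/((-639792 - 1*4367703) - 2699756) = 1/((-639792 - 4367703) - 2699756) = 1/(-5007495 - 2699756) = 1/(-7707251) = -1/7707251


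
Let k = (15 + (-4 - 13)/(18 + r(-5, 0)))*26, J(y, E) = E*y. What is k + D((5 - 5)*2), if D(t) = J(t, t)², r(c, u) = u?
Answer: 3289/9 ≈ 365.44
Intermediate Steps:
D(t) = t⁴ (D(t) = (t*t)² = (t²)² = t⁴)
k = 3289/9 (k = (15 + (-4 - 13)/(18 + 0))*26 = (15 - 17/18)*26 = (253/18)*26 = 3289/9 ≈ 365.44)
k + D((5 - 5)*2) = 3289/9 + ((5 - 5)*2)⁴ = 3289/9 + (0*2)⁴ = 3289/9 + 0⁴ = 3289/9 + 0 = 3289/9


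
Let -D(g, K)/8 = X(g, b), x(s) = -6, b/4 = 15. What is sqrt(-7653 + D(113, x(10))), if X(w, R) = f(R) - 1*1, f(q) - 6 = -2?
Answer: 3*I*sqrt(853) ≈ 87.619*I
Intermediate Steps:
b = 60 (b = 4*15 = 60)
f(q) = 4 (f(q) = 6 - 2 = 4)
X(w, R) = 3 (X(w, R) = 4 - 1*1 = 4 - 1 = 3)
D(g, K) = -24 (D(g, K) = -8*3 = -24)
sqrt(-7653 + D(113, x(10))) = sqrt(-7653 - 24) = sqrt(-7677) = 3*I*sqrt(853)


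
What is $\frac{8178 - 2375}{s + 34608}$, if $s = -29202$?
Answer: $\frac{5803}{5406} \approx 1.0734$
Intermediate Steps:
$\frac{8178 - 2375}{s + 34608} = \frac{8178 - 2375}{-29202 + 34608} = \frac{5803}{5406}$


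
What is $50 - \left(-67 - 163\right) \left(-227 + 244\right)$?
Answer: $3960$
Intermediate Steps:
$50 - \left(-67 - 163\right) \left(-227 + 244\right) = 50 - \left(-67 - 163\right) 17 = 50 - \left(-230\right) 17 = 50 - -3910 = 50 + 3910 = 3960$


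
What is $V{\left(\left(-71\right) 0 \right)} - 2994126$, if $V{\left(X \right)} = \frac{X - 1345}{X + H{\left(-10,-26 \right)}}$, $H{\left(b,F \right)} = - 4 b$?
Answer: $- \frac{23953277}{8} \approx -2.9942 \cdot 10^{6}$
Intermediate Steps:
$V{\left(X \right)} = \frac{-1345 + X}{40 + X}$ ($V{\left(X \right)} = \frac{X - 1345}{X - -40} = \frac{-1345 + X}{X + 40} = \frac{-1345 + X}{40 + X}$)
$V{\left(\left(-71\right) 0 \right)} - 2994126 = \frac{-1345 - 0}{40 - 0} - 2994126 = \frac{-1345 + 0}{40 + 0} - 2994126 = \frac{1}{40} \left(-1345\right) - 2994126 = - \frac{269}{8} - 2994126 = - \frac{23953277}{8}$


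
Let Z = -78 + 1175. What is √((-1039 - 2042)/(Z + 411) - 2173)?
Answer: I*√7316845/58 ≈ 46.637*I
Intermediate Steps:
Z = 1097
√((-1039 - 2042)/(Z + 411) - 2173) = √((-1039 - 2042)/(1097 + 411) - 2173) = √(-3081/1508 - 2173) = √(-3081*1/1508 - 2173) = √(-237/116 - 2173) = √(-252305/116) = I*√7316845/58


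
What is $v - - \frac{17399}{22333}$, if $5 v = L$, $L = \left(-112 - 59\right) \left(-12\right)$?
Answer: $\frac{45914311}{111665} \approx 411.18$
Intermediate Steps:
$L = 2052$ ($L = \left(-171\right) \left(-12\right) = 2052$)
$v = \frac{2052}{5}$ ($v = \frac{1}{5} \cdot 2052 = \frac{2052}{5} \approx 410.4$)
$v - - \frac{17399}{22333} = \frac{2052}{5} - - \frac{17399}{22333} = \frac{2052}{5} + \frac{17399}{22333} = \frac{45914311}{111665}$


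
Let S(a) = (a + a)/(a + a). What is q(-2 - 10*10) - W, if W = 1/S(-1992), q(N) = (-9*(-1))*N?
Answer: -919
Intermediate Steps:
q(N) = 9*N
S(a) = 1 (S(a) = (2*a)/((2*a)) = (2*a)*(1/(2*a)) = 1)
W = 1 (W = 1/1 = 1)
q(-2 - 10*10) - W = 9*(-2 - 10*10) - 1*1 = 9*(-2 - 100) - 1 = 9*(-102) - 1 = -918 - 1 = -919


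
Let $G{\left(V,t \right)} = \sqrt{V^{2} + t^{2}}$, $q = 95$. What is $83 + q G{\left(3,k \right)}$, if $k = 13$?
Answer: $83 + 95 \sqrt{178} \approx 1350.5$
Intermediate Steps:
$83 + q G{\left(3,k \right)} = 83 + 95 \sqrt{3^{2} + 13^{2}} = 83 + 95 \sqrt{9 + 169} = 83 + 95 \sqrt{178}$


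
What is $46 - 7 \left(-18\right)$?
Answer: $172$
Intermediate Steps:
$46 - 7 \left(-18\right) = 46 - -126 = 46 + 126 = 172$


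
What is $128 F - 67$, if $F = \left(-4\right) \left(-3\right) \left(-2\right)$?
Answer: $-3139$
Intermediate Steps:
$F = -24$ ($F = 12 \left(-2\right) = -24$)
$128 F - 67 = 128 \left(-24\right) - 67 = -3072 - 67 = -3139$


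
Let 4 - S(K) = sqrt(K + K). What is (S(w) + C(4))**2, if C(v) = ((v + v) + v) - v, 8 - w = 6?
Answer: 100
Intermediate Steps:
w = 2 (w = 8 - 1*6 = 8 - 6 = 2)
S(K) = 4 - sqrt(2)*sqrt(K) (S(K) = 4 - sqrt(K + K) = 4 - sqrt(2*K) = 4 - sqrt(2)*sqrt(K))
C(v) = 2*v (C(v) = (2*v + v) - v = 3*v - v = 2*v)
(S(w) + C(4))**2 = ((4 - sqrt(2)*sqrt(2)) + 2*4)**2 = ((4 - 2) + 8)**2 = (2 + 8)**2 = 10**2 = 100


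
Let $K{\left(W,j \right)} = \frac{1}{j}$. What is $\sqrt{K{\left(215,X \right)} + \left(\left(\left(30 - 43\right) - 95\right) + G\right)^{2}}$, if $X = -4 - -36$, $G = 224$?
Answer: $\frac{\sqrt{861186}}{8} \approx 116.0$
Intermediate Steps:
$X = 32$ ($X = -4 + 36 = 32$)
$\sqrt{K{\left(215,X \right)} + \left(\left(\left(30 - 43\right) - 95\right) + G\right)^{2}} = \sqrt{\frac{1}{32} + \left(\left(\left(30 - 43\right) - 95\right) + 224\right)^{2}} = \sqrt{\frac{1}{32} + \left(\left(-13 - 95\right) + 224\right)^{2}} = \sqrt{\frac{1}{32} + \left(-108 + 224\right)^{2}} = \sqrt{\frac{1}{32} + 116^{2}} = \sqrt{\frac{1}{32} + 13456} = \sqrt{\frac{430593}{32}} = \frac{\sqrt{861186}}{8}$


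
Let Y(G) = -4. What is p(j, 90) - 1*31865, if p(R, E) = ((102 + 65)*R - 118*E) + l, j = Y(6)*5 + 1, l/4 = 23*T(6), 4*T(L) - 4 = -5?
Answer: -45681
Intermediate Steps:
T(L) = -¼ (T(L) = 1 + (¼)*(-5) = 1 - 5/4 = -¼)
l = -23 (l = 4*(23*(-¼)) = 4*(-23/4) = -23)
j = -19 (j = -4*5 + 1 = -20 + 1 = -19)
p(R, E) = -23 - 118*E + 167*R (p(R, E) = ((102 + 65)*R - 118*E) - 23 = (167*R - 118*E) - 23 = (-118*E + 167*R) - 23 = -23 - 118*E + 167*R)
p(j, 90) - 1*31865 = (-23 - 118*90 + 167*(-19)) - 1*31865 = (-23 - 10620 - 3173) - 31865 = -13816 - 31865 = -45681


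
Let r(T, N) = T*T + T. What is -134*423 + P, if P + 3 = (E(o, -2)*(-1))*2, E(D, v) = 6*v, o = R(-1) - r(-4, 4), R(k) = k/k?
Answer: -56661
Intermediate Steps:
R(k) = 1
r(T, N) = T + T**2 (r(T, N) = T**2 + T = T + T**2)
o = -11 (o = 1 - (-4)*(1 - 4) = 1 - (-4)*(-3) = 1 - 1*12 = 1 - 12 = -11)
P = 21 (P = -3 + ((6*(-2))*(-1))*2 = -3 - 12*(-1)*2 = -3 + 12*2 = -3 + 24 = 21)
-134*423 + P = -134*423 + 21 = -56682 + 21 = -56661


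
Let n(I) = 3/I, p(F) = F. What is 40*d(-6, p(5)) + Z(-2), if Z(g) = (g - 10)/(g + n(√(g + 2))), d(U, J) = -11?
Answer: -440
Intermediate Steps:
Z(g) = (-10 + g)/(g + 3/√(2 + g)) (Z(g) = (g - 10)/(g + 3/(√(g + 2))) = (-10 + g)/(g + 3/(√(2 + g))) = (-10 + g)/(g + 3/√(2 + g)))
40*d(-6, p(5)) + Z(-2) = 40*(-11) + √(2 - 2)*(-10 - 2)/(3 - 2*√(2 - 2)) = -440 + √0*(-12)/(3 - 2*√0) = -440 + 0*(-12)/(3 - 2*0) = -440 + 0*(-12)/(3 + 0) = -440 + 0*(-12)/3 = -440 + 0*(⅓)*(-12) = -440 + 0 = -440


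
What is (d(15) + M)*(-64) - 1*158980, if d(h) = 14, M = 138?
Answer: -168708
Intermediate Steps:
(d(15) + M)*(-64) - 1*158980 = (14 + 138)*(-64) - 1*158980 = 152*(-64) - 158980 = -9728 - 158980 = -168708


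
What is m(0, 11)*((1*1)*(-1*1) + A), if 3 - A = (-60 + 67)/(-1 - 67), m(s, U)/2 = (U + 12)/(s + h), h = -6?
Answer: -3289/204 ≈ -16.123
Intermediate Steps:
m(s, U) = 2*(12 + U)/(-6 + s) (m(s, U) = 2*((U + 12)/(s - 6)) = 2*((12 + U)/(-6 + s)) = 2*(12 + U)/(-6 + s))
A = 211/68 (A = 3 - (-60 + 67)/(-1 - 67) = 3 - 7/(-68) = 3 - 7*(-1)/68 = 3 - 1*(-7/68) = 3 + 7/68 = 211/68 ≈ 3.1029)
m(0, 11)*((1*1)*(-1*1) + A) = (2*(12 + 11)/(-6 + 0))*((1*1)*(-1*1) + 211/68) = (2*23/(-6))*(1*(-1) + 211/68) = (2*(-1/6)*23)*(-1 + 211/68) = -23/3*143/68 = -3289/204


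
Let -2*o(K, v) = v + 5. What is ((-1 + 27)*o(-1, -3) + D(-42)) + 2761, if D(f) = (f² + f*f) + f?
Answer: 6221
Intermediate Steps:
o(K, v) = -5/2 - v/2 (o(K, v) = -(v + 5)/2 = -(5 + v)/2 = -5/2 - v/2)
D(f) = f + 2*f² (D(f) = (f² + f²) + f = 2*f² + f = f + 2*f²)
((-1 + 27)*o(-1, -3) + D(-42)) + 2761 = ((-1 + 27)*(-5/2 - ½*(-3)) - 42*(1 + 2*(-42))) + 2761 = (26*(-5/2 + 3/2) - 42*(1 - 84)) + 2761 = (26*(-1) - 42*(-83)) + 2761 = (-26 + 3486) + 2761 = 3460 + 2761 = 6221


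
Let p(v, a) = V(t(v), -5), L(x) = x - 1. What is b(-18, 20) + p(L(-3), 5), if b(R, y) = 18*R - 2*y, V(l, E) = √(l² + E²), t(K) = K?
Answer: -364 + √41 ≈ -357.60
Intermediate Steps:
V(l, E) = √(E² + l²)
L(x) = -1 + x
p(v, a) = √(25 + v²) (p(v, a) = √((-5)² + v²) = √(25 + v²))
b(R, y) = -2*y + 18*R
b(-18, 20) + p(L(-3), 5) = (-2*20 + 18*(-18)) + √(25 + (-1 - 3)²) = (-40 - 324) + √(25 + (-4)²) = -364 + √(25 + 16) = -364 + √41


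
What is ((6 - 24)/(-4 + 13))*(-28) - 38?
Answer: 18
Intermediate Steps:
((6 - 24)/(-4 + 13))*(-28) - 38 = -18/9*(-28) - 38 = -18*⅑*(-28) - 38 = -2*(-28) - 38 = 56 - 38 = 18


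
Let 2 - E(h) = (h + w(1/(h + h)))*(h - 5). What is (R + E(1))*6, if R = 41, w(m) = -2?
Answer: 234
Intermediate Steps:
E(h) = 2 - (-5 + h)*(-2 + h) (E(h) = 2 - (h - 2)*(h - 5) = 2 - (-2 + h)*(-5 + h) = 2 - (-5 + h)*(-2 + h))
(R + E(1))*6 = (41 + (-8 - 1*1² + 7*1))*6 = (41 + (-8 - 1*1 + 7))*6 = (41 + (-8 - 1 + 7))*6 = (41 - 2)*6 = 39*6 = 234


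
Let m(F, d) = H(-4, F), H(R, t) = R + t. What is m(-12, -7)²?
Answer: 256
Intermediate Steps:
m(F, d) = -4 + F
m(-12, -7)² = (-4 - 12)² = (-16)² = 256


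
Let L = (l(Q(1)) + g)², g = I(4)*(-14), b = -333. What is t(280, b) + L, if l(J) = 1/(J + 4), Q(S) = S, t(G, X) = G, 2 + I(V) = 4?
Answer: 26321/25 ≈ 1052.8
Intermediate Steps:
I(V) = 2 (I(V) = -2 + 4 = 2)
l(J) = 1/(4 + J)
g = -28 (g = 2*(-14) = -28)
L = 19321/25 (L = (1/(4 + 1) - 28)² = (1/5 - 28)² = (⅕ - 28)² = (-139/5)² = 19321/25 ≈ 772.84)
t(280, b) + L = 280 + 19321/25 = 26321/25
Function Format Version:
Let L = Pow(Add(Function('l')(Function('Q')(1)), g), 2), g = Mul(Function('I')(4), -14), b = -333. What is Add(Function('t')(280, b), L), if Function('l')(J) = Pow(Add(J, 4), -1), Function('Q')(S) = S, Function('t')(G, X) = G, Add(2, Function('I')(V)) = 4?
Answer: Rational(26321, 25) ≈ 1052.8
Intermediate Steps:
Function('I')(V) = 2 (Function('I')(V) = Add(-2, 4) = 2)
Function('l')(J) = Pow(Add(4, J), -1)
g = -28 (g = Mul(2, -14) = -28)
L = Rational(19321, 25) (L = Pow(Add(Pow(Add(4, 1), -1), -28), 2) = Pow(Add(Pow(5, -1), -28), 2) = Pow(Add(Rational(1, 5), -28), 2) = Pow(Rational(-139, 5), 2) = Rational(19321, 25) ≈ 772.84)
Add(Function('t')(280, b), L) = Add(280, Rational(19321, 25)) = Rational(26321, 25)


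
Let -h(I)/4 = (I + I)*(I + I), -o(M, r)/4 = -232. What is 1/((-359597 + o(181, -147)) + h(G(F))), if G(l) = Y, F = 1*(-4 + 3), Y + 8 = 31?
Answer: -1/367133 ≈ -2.7238e-6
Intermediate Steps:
Y = 23 (Y = -8 + 31 = 23)
o(M, r) = 928 (o(M, r) = -4*(-232) = 928)
F = -1 (F = 1*(-1) = -1)
G(l) = 23
h(I) = -16*I² (h(I) = -4*(I + I)*(I + I) = -4*2*I*2*I = -16*I²)
1/((-359597 + o(181, -147)) + h(G(F))) = 1/((-359597 + 928) - 16*23²) = 1/(-358669 - 16*529) = 1/(-358669 - 8464) = 1/(-367133) = -1/367133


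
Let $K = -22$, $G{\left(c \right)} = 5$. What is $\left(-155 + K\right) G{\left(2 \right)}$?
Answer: $-885$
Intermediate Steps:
$\left(-155 + K\right) G{\left(2 \right)} = \left(-155 - 22\right) 5 = \left(-177\right) 5 = -885$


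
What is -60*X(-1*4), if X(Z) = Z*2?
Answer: 480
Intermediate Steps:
X(Z) = 2*Z
-60*X(-1*4) = -120*(-1*4) = -120*(-4) = -60*(-8) = 480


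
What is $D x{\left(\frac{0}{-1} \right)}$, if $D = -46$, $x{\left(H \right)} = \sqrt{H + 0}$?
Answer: $0$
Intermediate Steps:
$x{\left(H \right)} = \sqrt{H}$
$D x{\left(\frac{0}{-1} \right)} = - 46 \sqrt{\frac{0}{-1}} = - 46 \sqrt{0 \left(-1\right)} = - 46 \sqrt{0} = \left(-46\right) 0 = 0$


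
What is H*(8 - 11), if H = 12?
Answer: -36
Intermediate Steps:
H*(8 - 11) = 12*(8 - 11) = 12*(-3) = -36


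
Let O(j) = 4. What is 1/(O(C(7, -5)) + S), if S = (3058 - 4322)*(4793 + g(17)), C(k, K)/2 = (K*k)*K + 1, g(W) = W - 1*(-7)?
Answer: -1/6088684 ≈ -1.6424e-7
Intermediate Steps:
g(W) = 7 + W (g(W) = W + 7 = 7 + W)
C(k, K) = 2 + 2*k*K² (C(k, K) = 2*((K*k)*K + 1) = 2*(k*K² + 1) = 2*(1 + k*K²) = 2 + 2*k*K²)
S = -6088688 (S = (3058 - 4322)*(4793 + (7 + 17)) = -1264*(4793 + 24) = -1264*4817 = -6088688)
1/(O(C(7, -5)) + S) = 1/(4 - 6088688) = 1/(-6088684) = -1/6088684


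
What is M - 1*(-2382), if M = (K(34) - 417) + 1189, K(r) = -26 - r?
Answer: 3094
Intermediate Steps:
M = 712 (M = ((-26 - 1*34) - 417) + 1189 = ((-26 - 34) - 417) + 1189 = (-60 - 417) + 1189 = -477 + 1189 = 712)
M - 1*(-2382) = 712 - 1*(-2382) = 712 + 2382 = 3094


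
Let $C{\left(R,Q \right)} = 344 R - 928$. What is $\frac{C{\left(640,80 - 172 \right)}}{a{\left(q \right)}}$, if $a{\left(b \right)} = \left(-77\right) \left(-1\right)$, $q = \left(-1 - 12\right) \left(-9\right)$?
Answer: $\frac{219232}{77} \approx 2847.2$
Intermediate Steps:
$C{\left(R,Q \right)} = -928 + 344 R$
$q = 117$ ($q = \left(-13\right) \left(-9\right) = 117$)
$a{\left(b \right)} = 77$
$\frac{C{\left(640,80 - 172 \right)}}{a{\left(q \right)}} = \frac{-928 + 344 \cdot 640}{77} = \left(-928 + 220160\right) \frac{1}{77} = 219232 \cdot \frac{1}{77} = \frac{219232}{77}$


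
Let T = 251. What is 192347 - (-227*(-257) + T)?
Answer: 133757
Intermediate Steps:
192347 - (-227*(-257) + T) = 192347 - (-227*(-257) + 251) = 192347 - (58339 + 251) = 192347 - 1*58590 = 192347 - 58590 = 133757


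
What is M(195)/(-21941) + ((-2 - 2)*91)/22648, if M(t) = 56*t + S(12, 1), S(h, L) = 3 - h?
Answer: -63774713/124229942 ≈ -0.51336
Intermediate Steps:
M(t) = -9 + 56*t (M(t) = 56*t + (3 - 1*12) = 56*t + (3 - 12) = 56*t - 9 = -9 + 56*t)
M(195)/(-21941) + ((-2 - 2)*91)/22648 = (-9 + 56*195)/(-21941) + ((-2 - 2)*91)/22648 = (-9 + 10920)*(-1/21941) - 4*91*(1/22648) = 10911*(-1/21941) - 364*1/22648 = -10911/21941 - 91/5662 = -63774713/124229942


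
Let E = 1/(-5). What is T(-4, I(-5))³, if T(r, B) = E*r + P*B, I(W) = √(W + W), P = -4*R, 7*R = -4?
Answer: -764864/6125 - 986368*I*√10/8575 ≈ -124.88 - 363.75*I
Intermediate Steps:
R = -4/7 (R = (⅐)*(-4) = -4/7 ≈ -0.57143)
E = -⅕ ≈ -0.20000
P = 16/7 (P = -4*(-4/7) = 16/7 ≈ 2.2857)
I(W) = √2*√W (I(W) = √(2*W) = √2*√W)
T(r, B) = -r/5 + 16*B/7
T(-4, I(-5))³ = (-⅕*(-4) + 16*(√2*√(-5))/7)³ = (⅘ + 16*(√2*(I*√5))/7)³ = (⅘ + 16*(I*√10)/7)³ = (⅘ + 16*I*√10/7)³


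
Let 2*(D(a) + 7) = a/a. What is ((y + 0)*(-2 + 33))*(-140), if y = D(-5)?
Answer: 28210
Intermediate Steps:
D(a) = -13/2 (D(a) = -7 + (a/a)/2 = -7 + (½)*1 = -7 + ½ = -13/2)
y = -13/2 ≈ -6.5000
((y + 0)*(-2 + 33))*(-140) = ((-13/2 + 0)*(-2 + 33))*(-140) = -13/2*31*(-140) = -403/2*(-140) = 28210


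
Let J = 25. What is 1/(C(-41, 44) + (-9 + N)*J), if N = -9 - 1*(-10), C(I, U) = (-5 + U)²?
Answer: 1/1321 ≈ 0.00075700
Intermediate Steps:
N = 1 (N = -9 + 10 = 1)
1/(C(-41, 44) + (-9 + N)*J) = 1/((-5 + 44)² + (-9 + 1)*25) = 1/(39² - 8*25) = 1/(1521 - 200) = 1/1321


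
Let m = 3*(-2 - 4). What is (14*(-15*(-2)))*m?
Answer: -7560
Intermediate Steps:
m = -18 (m = 3*(-6) = -18)
(14*(-15*(-2)))*m = (14*(-15*(-2)))*(-18) = (14*30)*(-18) = 420*(-18) = -7560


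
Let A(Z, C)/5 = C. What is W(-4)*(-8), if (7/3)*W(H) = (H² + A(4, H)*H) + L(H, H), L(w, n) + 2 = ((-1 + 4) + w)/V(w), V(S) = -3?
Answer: -2264/7 ≈ -323.43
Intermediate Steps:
A(Z, C) = 5*C
L(w, n) = -3 - w/3 (L(w, n) = -2 + ((-1 + 4) + w)/(-3) = -2 + (3 + w)*(-⅓) = -2 + (-1 - w/3) = -3 - w/3)
W(H) = -9/7 - H/7 + 18*H²/7 (W(H) = 3*((H² + (5*H)*H) + (-3 - H/3))/7 = 3*((H² + 5*H²) + (-3 - H/3))/7 = 3*(6*H² + (-3 - H/3))/7 = 3*(-3 + 6*H² - H/3)/7 = -9/7 - H/7 + 18*H²/7)
W(-4)*(-8) = (-9/7 - ⅐*(-4) + (18/7)*(-4)²)*(-8) = (-9/7 + 4/7 + (18/7)*16)*(-8) = (-9/7 + 4/7 + 288/7)*(-8) = (283/7)*(-8) = -2264/7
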